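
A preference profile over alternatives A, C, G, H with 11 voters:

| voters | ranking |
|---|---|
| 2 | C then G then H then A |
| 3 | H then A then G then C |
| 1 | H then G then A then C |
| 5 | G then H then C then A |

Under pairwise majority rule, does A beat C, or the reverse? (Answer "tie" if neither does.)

C

Ballots ranking A above C: 3 + 1 = 4.
Ballots ranking C above A: 11 − 4 = 7.
C wins the head-to-head 7–4.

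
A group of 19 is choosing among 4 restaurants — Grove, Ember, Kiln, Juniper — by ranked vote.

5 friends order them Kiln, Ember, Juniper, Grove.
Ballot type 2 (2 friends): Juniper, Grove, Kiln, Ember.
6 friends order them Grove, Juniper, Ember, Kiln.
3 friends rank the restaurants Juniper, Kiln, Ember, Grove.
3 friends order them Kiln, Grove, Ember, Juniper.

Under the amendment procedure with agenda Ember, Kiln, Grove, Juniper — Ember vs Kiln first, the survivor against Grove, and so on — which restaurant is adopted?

Juniper

Round 1: Ember vs Kiln — 6–13, Kiln advances.
Round 2: Kiln vs Grove — 11–8, Kiln advances.
Round 3: Kiln vs Juniper — 8–11, Juniper advances.
Juniper survives the agenda.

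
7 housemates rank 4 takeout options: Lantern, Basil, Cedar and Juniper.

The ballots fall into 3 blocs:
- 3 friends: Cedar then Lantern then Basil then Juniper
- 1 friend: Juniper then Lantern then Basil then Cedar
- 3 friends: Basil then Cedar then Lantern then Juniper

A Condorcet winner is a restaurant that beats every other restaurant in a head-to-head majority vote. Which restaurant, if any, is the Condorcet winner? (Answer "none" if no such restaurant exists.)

Pairwise majorities:
Lantern–Basil: Lantern 4–3.
Lantern vs Cedar: 1 for Lantern, 6 for Cedar — Cedar by 6–1.
Lantern vs Juniper: 6 to 1, Lantern.
Basil vs Cedar: Basil preferred on 1+3 = 4 ballots; Basil wins 4–3.
Basil vs Juniper: Basil, 6–1.
Cedar–Juniper: Cedar 6–1.
Each restaurant drops at least one matchup (Lantern loses to Cedar; Basil loses to Lantern; Cedar loses to Basil; Juniper loses to Lantern); the cycle Lantern beats Basil beats Cedar beats Lantern rules out a Condorcet winner.

none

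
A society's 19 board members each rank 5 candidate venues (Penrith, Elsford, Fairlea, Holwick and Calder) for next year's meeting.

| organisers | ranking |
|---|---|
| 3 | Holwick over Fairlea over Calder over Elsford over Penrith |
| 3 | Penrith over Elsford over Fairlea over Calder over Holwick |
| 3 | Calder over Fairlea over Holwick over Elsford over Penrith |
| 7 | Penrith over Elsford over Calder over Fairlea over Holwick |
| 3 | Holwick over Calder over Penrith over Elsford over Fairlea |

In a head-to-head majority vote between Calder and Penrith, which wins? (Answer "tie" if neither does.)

Penrith

Ballots ranking Calder above Penrith: 3 + 3 + 3 = 9.
Ballots ranking Penrith above Calder: 19 − 9 = 10.
Penrith wins the head-to-head 10–9.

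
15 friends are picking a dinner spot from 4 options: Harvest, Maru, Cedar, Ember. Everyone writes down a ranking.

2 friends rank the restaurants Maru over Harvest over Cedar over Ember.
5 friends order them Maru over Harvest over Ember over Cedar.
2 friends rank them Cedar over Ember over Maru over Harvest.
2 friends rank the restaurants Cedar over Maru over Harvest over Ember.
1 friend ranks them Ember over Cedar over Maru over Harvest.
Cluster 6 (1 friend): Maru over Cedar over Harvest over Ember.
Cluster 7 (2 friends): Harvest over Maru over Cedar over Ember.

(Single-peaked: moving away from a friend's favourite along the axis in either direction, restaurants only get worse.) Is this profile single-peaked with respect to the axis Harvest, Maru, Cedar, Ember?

Axis positions: Harvest=1, Maru=2, Cedar=3, Ember=4.
Cluster 1 (peak Maru at position 2): ranking walks positions 2-1-3-4, expanding outward from the peak — single-peaked.
Cluster 2: ranking walks positions 2-1-4-3; Ember is ranked above Cedar even though Cedar lies between Ember and the peak Maru on the axis — preferences dip and rise again. Not single-peaked.
Cluster 3 (peak Cedar at position 3): ranking walks positions 3-4-2-1, expanding outward from the peak — single-peaked.
Cluster 4 (peak Cedar at position 3): ranking walks positions 3-2-1-4, expanding outward from the peak — single-peaked.
Cluster 5 (peak Ember at position 4): ranking walks positions 4-3-2-1, expanding outward from the peak — single-peaked.
Cluster 6 (peak Maru at position 2): ranking walks positions 2-3-1-4, expanding outward from the peak — single-peaked.
Cluster 7 (peak Harvest at position 1): ranking walks positions 1-2-3-4, expanding outward from the peak — single-peaked.
Cluster 2 violates single-peakedness, so the profile is not single-peaked on this axis.

no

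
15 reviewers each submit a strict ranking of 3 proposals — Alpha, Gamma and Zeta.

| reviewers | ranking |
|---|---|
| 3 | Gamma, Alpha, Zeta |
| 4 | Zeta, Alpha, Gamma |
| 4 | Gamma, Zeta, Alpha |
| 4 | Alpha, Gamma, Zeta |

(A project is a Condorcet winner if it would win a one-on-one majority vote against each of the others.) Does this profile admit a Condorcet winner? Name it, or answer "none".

Check each pair by majority over 15 ballots:
Alpha vs Gamma: Alpha, 8–7.
Alpha vs Zeta: Zeta wins 8–7.
Gamma vs Zeta: Gamma is ranked higher on 3+4+4 = 11 ballots, Zeta on 4. Gamma wins 11–4.
No project is unbeaten: Alpha loses to Zeta; Gamma loses to Alpha; Zeta loses to Gamma. In particular Alpha > Gamma > Zeta > Alpha is a majority cycle — no Condorcet winner exists.

none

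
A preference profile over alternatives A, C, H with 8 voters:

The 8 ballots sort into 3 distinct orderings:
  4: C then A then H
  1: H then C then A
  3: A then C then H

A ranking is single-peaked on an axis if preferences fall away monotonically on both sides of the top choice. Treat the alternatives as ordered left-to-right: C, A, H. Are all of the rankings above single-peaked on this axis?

Axis positions: C=1, A=2, H=3.
Cluster 1 (peak C at position 1): ranking walks positions 1-2-3, expanding outward from the peak — single-peaked.
Cluster 2: ranking walks positions 3-1-2; C is ranked above A even though A lies between C and the peak H on the axis — preferences dip and rise again. Not single-peaked.
Cluster 3 (peak A at position 2): ranking walks positions 2-1-3, expanding outward from the peak — single-peaked.
Cluster 2 violates single-peakedness, so the profile is not single-peaked on this axis.

no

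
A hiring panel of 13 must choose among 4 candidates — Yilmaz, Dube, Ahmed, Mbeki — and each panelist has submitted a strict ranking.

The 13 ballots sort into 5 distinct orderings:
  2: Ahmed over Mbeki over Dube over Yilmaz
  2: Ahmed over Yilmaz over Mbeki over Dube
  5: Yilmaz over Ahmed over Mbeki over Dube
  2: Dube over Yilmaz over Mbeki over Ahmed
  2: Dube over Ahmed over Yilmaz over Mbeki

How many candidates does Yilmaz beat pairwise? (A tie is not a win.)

Yilmaz against each rival (13 committee members):
Yilmaz–Dube: Yilmaz 7–6.
Yilmaz vs Ahmed: Yilmaz wins 7–6.
Yilmaz vs Mbeki: Yilmaz, 11–2.
Yilmaz beats Dube, Ahmed, Mbeki — 3 pairwise wins.

3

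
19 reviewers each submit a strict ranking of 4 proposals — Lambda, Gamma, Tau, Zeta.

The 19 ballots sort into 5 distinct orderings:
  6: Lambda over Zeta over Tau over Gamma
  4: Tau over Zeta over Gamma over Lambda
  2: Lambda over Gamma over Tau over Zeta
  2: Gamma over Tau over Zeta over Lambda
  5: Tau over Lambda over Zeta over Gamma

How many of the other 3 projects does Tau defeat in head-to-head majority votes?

Tau against each rival (19 reviewers):
Tau vs Lambda: Tau, 11–8.
Tau–Gamma: Tau 15–4.
Tau–Zeta: Tau 13–6.
Tau beats Lambda, Gamma, Zeta — 3 pairwise wins.

3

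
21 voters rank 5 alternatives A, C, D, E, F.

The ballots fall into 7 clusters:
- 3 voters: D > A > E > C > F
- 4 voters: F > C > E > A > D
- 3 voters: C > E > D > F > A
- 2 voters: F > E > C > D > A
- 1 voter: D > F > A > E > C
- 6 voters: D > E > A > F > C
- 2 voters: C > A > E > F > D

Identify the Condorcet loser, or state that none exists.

none

Head-to-head results (21 voters):
A vs C: C wins 11–10.
A–D: D 15–6.
A vs E: A preferred on 3+1+2 = 6 ballots; E wins 15–6.
A vs F: 11 to 10, A.
C–D: C 11–10.
C–E: E 12–9.
C vs F: 8 to 13, F.
D–E: E 11–10.
D vs F: D, 13–8.
E vs F: 14 to 7, E.
No alternative is winless: A beats F; C beats A; D beats A; E beats A; F beats C. There is no Condorcet loser.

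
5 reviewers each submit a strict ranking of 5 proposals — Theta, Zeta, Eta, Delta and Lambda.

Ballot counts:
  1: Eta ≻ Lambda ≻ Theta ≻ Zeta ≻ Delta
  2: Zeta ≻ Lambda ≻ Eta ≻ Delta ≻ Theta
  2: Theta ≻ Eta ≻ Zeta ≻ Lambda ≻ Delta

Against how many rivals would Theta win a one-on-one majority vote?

Theta against each rival (5 reviewers):
Theta–Zeta: Theta 3–2.
Theta vs Eta: Eta wins 3–2.
Theta vs Delta: Theta, 3–2.
Theta vs Lambda: Lambda, 3–2.
Theta beats Zeta, Delta; loses to Eta, Lambda — 2 pairwise wins.

2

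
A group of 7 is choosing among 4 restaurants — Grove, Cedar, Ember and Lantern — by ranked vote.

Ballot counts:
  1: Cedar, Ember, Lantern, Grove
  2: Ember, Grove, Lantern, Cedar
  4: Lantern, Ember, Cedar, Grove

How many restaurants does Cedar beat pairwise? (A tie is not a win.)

Cedar against each rival (7 friends):
Cedar vs Grove: 1+4 = 5 for Cedar, 2 for Grove — Cedar by 5–2.
Cedar vs Ember: Ember wins 6–1.
Cedar vs Lantern: Lantern wins 6–1.
Cedar beats Grove; loses to Ember, Lantern — 1 pairwise win.

1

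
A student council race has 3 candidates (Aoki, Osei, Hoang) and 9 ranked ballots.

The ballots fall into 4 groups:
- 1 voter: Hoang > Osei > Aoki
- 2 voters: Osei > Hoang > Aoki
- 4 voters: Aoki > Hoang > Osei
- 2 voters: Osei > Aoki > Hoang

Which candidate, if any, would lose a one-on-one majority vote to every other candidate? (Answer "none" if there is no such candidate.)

none

Pairwise majorities:
Aoki vs Osei: 4 to 5, Osei.
Aoki–Hoang: Aoki 6–3.
Osei vs Hoang: 4 to 5, Hoang.
No candidate is winless: Aoki beats Hoang; Osei beats Aoki; Hoang beats Osei. There is no Condorcet loser.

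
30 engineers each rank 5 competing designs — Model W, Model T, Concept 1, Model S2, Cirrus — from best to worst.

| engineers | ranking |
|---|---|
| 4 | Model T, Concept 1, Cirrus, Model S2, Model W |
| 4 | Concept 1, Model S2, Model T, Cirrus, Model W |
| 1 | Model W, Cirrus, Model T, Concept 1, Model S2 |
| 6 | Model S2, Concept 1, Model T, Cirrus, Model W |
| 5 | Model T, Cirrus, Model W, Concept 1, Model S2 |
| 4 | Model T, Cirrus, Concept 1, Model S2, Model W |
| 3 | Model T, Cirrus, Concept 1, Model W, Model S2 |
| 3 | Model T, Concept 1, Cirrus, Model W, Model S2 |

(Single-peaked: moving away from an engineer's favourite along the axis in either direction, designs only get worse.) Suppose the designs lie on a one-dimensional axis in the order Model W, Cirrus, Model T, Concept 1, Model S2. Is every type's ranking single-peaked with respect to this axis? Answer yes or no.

yes

Axis positions: Model W=1, Cirrus=2, Model T=3, Concept 1=4, Model S2=5.
Type 1 (peak Model T at position 3): ranking walks positions 3-4-2-5-1, expanding outward from the peak — single-peaked.
Type 2 (peak Concept 1 at position 4): ranking walks positions 4-5-3-2-1, expanding outward from the peak — single-peaked.
Type 3 (peak Model W at position 1): ranking walks positions 1-2-3-4-5, expanding outward from the peak — single-peaked.
Type 4 (peak Model S2 at position 5): ranking walks positions 5-4-3-2-1, expanding outward from the peak — single-peaked.
Type 5 (peak Model T at position 3): ranking walks positions 3-2-1-4-5, expanding outward from the peak — single-peaked.
Type 6 (peak Model T at position 3): ranking walks positions 3-2-4-5-1, expanding outward from the peak — single-peaked.
Type 7 (peak Model T at position 3): ranking walks positions 3-2-4-1-5, expanding outward from the peak — single-peaked.
Type 8 (peak Model T at position 3): ranking walks positions 3-4-2-1-5, expanding outward from the peak — single-peaked.
Every ranking is single-peaked on this axis.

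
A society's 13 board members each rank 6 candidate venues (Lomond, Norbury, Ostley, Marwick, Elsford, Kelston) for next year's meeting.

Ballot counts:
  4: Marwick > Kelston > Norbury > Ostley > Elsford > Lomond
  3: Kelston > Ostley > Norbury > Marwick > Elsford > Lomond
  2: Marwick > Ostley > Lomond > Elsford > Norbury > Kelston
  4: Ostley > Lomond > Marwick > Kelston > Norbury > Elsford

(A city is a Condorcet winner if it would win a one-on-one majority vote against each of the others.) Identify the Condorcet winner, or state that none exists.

Pairwise majorities:
Lomond vs Norbury: Norbury wins 7–6.
Lomond vs Ostley: 0 for Lomond, 13 for Ostley — Ostley by 13–0.
Lomond vs Marwick: Marwick, 9–4.
Lomond vs Elsford: Elsford wins 7–6.
Lomond–Kelston: Kelston 7–6.
Norbury vs Ostley: Ostley wins 9–4.
Norbury vs Marwick: Marwick, 10–3.
Norbury vs Elsford: 4+3+4 = 11 for Norbury, 2 for Elsford — Norbury by 11–2.
Norbury vs Kelston: Kelston wins 11–2.
Ostley–Marwick: Ostley 7–6.
Ostley vs Elsford: Ostley, 13–0.
Ostley vs Kelston: Kelston, 7–6.
Marwick vs Elsford: Marwick wins 13–0.
Marwick vs Kelston: Marwick, 10–3.
Elsford vs Kelston: Kelston, 11–2.
Every city loses at least once (Lomond loses to Norbury; Norbury loses to Ostley; Ostley loses to Kelston; Marwick loses to Ostley; Elsford loses to Norbury; Kelston loses to Marwick). The majority relation contains the cycle Ostley beats Marwick beats Kelston beats Ostley, so there is no Condorcet winner.

none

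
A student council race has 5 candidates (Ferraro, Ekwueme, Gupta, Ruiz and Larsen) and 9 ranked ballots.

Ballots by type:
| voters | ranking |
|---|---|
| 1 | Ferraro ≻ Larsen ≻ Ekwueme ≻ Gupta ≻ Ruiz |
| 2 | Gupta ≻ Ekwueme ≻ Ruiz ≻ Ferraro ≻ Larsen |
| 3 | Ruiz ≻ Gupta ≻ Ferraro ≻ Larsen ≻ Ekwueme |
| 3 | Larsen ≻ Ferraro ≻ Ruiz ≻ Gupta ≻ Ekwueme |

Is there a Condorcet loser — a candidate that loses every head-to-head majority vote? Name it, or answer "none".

Ekwueme

Head-to-head results (9 voters):
Ferraro vs Ekwueme: Ferraro, 7–2.
Ferraro vs Gupta: Ferraro preferred on 1+3 = 4 ballots; Gupta wins 5–4.
Ferraro vs Ruiz: Ferraro preferred on 1+3 = 4 ballots; Ruiz wins 5–4.
Ferraro vs Larsen: 6 to 3, Ferraro.
Ekwueme–Gupta: Gupta 8–1.
Ekwueme vs Ruiz: Ekwueme is ranked higher on 1+2 = 3 ballots, Ruiz on 6. Ruiz wins 6–3.
Ekwueme vs Larsen: Larsen wins 7–2.
Gupta vs Ruiz: Gupta preferred on 1+2 = 3 ballots; Ruiz wins 6–3.
Gupta vs Larsen: Gupta wins 5–4.
Ruiz vs Larsen: 2+3 = 5 for Ruiz, 4 for Larsen — Ruiz by 5–4.
Only Ekwueme has no wins; Ekwueme is the Condorcet loser.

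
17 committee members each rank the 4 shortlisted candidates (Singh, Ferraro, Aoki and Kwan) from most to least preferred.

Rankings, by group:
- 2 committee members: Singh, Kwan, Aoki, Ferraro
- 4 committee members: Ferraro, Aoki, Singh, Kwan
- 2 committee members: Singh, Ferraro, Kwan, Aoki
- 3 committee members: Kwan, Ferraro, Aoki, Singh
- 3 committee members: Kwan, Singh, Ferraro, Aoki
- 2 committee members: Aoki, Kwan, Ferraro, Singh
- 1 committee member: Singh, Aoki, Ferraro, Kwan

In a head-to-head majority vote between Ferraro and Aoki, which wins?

Ballots ranking Ferraro above Aoki: 4 + 2 + 3 + 3 = 12.
Ballots ranking Aoki above Ferraro: 17 − 12 = 5.
Ferraro wins the head-to-head 12–5.

Ferraro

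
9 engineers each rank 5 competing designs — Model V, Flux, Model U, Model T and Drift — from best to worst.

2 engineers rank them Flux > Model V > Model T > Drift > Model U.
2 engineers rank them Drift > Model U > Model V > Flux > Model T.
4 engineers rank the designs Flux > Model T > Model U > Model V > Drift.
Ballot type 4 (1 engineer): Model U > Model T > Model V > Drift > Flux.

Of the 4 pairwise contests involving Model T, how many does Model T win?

Model T against each rival (9 engineers):
Model T vs Model V: Model T is ranked higher on 4+1 = 5 ballots, Model V on 4. Model T wins 5–4.
Model T vs Flux: Model T is ranked higher on 1 ballot, Flux on 8. Flux wins 8–1.
Model T vs Model U: 2+4 = 6 for Model T, 3 for Model U — Model T by 6–3.
Model T vs Drift: Model T wins 7–2.
Model T beats Model V, Model U, Drift; loses to Flux — 3 pairwise wins.

3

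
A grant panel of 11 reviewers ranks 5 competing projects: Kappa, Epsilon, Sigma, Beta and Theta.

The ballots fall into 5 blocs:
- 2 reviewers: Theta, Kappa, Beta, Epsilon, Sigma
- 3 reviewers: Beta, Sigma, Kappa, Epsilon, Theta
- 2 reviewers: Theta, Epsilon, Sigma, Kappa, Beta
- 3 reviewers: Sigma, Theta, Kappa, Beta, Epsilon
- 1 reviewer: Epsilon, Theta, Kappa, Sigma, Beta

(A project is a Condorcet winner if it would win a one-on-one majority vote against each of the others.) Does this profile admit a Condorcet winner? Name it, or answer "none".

Head-to-head results (11 reviewers):
Kappa vs Epsilon: Kappa, 8–3.
Kappa vs Sigma: Kappa is ranked higher on 2+1 = 3 ballots, Sigma on 8. Sigma wins 8–3.
Kappa–Beta: Kappa 8–3.
Kappa–Theta: Theta 8–3.
Epsilon vs Sigma: Epsilon preferred on 2+2+1 = 5 ballots; Sigma wins 6–5.
Epsilon–Beta: Beta 8–3.
Epsilon vs Theta: Epsilon is ranked higher on 3+1 = 4 ballots, Theta on 7. Theta wins 7–4.
Sigma–Beta: Sigma 6–5.
Sigma vs Theta: Sigma, 6–5.
Beta vs Theta: 3 for Beta, 8 for Theta — Theta by 8–3.
Sigma defeats every rival head-to-head and is the Condorcet winner.

Sigma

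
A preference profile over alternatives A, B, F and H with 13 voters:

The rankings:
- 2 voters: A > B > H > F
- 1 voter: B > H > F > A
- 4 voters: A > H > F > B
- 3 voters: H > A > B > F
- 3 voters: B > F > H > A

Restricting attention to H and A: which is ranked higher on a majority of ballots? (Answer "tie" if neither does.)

Ballots ranking H above A: 1 + 3 + 3 = 7.
Ballots ranking A above H: 13 − 7 = 6.
H wins the head-to-head 7–6.

H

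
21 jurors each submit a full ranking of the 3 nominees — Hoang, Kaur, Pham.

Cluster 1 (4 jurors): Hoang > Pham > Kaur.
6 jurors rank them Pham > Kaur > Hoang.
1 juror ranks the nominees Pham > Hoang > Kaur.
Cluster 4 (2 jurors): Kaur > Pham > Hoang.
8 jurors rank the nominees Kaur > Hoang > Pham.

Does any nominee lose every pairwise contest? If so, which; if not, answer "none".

none

Pairwise majorities:
Hoang vs Kaur: 4+1 = 5 for Hoang, 16 for Kaur — Kaur by 16–5.
Hoang–Pham: Hoang 12–9.
Kaur vs Pham: Kaur preferred on 2+8 = 10 ballots; Pham wins 11–10.
No nominee is winless: Hoang beats Pham; Kaur beats Hoang; Pham beats Kaur. There is no Condorcet loser.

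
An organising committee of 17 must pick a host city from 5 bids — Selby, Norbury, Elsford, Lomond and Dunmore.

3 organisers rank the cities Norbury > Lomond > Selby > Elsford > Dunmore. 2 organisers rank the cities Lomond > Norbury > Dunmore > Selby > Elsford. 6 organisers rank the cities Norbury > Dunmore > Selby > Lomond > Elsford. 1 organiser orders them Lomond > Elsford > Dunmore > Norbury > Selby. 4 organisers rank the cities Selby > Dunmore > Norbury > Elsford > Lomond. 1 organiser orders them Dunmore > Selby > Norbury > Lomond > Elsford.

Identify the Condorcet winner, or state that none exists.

Norbury

Pairwise majorities:
Selby vs Norbury: Norbury wins 12–5.
Selby vs Elsford: Selby is ranked higher on 3+2+6+4+1 = 16 ballots, Elsford on 1. Selby wins 16–1.
Selby vs Lomond: 6+4+1 = 11 for Selby, 6 for Lomond — Selby by 11–6.
Selby–Dunmore: Dunmore 10–7.
Norbury vs Elsford: 16 to 1, Norbury.
Norbury vs Lomond: 14 to 3, Norbury.
Norbury vs Dunmore: Norbury, 11–6.
Elsford vs Lomond: Elsford preferred on 4 ballots; Lomond wins 13–4.
Elsford–Dunmore: Dunmore 13–4.
Lomond vs Dunmore: 3+2+1 = 6 for Lomond, 11 for Dunmore — Dunmore by 11–6.
Norbury beats each of Selby, Elsford, Lomond, Dunmore — Norbury is the Condorcet winner.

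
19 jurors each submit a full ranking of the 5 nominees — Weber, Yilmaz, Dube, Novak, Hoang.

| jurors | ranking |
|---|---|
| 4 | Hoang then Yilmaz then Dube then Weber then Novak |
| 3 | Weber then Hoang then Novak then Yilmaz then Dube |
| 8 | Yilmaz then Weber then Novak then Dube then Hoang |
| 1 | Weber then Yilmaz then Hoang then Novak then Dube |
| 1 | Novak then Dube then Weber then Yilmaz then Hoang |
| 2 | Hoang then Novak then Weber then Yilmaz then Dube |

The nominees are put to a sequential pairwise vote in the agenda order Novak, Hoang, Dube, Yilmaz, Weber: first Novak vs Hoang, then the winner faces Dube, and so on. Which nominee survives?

Yilmaz

Round 1: Novak vs Hoang — 9–10, Hoang advances.
Round 2: Hoang vs Dube — 10–9, Hoang advances.
Round 3: Hoang vs Yilmaz — 9–10, Yilmaz advances.
Round 4: Yilmaz vs Weber — 12–7, Yilmaz advances.
Yilmaz survives the agenda.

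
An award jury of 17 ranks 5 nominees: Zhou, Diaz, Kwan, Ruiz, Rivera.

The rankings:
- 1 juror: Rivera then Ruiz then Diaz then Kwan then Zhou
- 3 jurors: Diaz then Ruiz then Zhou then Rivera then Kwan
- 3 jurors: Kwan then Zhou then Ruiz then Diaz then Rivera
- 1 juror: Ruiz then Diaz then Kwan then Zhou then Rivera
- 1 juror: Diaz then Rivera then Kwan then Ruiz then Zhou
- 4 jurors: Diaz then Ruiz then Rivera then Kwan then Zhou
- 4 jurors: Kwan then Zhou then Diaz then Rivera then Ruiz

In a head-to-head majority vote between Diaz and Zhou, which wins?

Diaz

Ballots ranking Diaz above Zhou: 1 + 3 + 1 + 1 + 4 = 10.
Ballots ranking Zhou above Diaz: 17 − 10 = 7.
Diaz wins the head-to-head 10–7.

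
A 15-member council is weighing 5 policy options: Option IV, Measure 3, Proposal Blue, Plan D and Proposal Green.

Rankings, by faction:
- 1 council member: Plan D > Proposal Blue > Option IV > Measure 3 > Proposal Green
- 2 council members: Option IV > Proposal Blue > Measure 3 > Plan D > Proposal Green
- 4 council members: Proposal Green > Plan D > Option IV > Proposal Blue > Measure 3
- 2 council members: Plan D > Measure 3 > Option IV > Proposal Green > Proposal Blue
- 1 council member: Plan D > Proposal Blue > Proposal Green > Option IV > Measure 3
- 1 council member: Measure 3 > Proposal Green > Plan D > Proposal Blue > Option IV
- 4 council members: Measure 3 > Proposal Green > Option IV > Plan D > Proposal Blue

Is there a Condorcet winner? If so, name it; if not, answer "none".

Pairwise majorities:
Option IV vs Measure 3: Option IV preferred on 1+2+4+1 = 8 ballots; Option IV wins 8–7.
Option IV vs Proposal Blue: 2+4+2+4 = 12 for Option IV, 3 for Proposal Blue — Option IV by 12–3.
Option IV vs Plan D: Option IV is ranked higher on 2+4 = 6 ballots, Plan D on 9. Plan D wins 9–6.
Option IV vs Proposal Green: Option IV preferred on 1+2+2 = 5 ballots; Proposal Green wins 10–5.
Measure 3 vs Proposal Blue: Measure 3 is ranked higher on 2+1+4 = 7 ballots, Proposal Blue on 8. Proposal Blue wins 8–7.
Measure 3 vs Plan D: Measure 3 preferred on 2+1+4 = 7 ballots; Plan D wins 8–7.
Measure 3 vs Proposal Green: Measure 3 wins 10–5.
Proposal Blue vs Plan D: 2 for Proposal Blue, 13 for Plan D — Plan D by 13–2.
Proposal Blue vs Proposal Green: Proposal Blue preferred on 1+2+1 = 4 ballots; Proposal Green wins 11–4.
Plan D vs Proposal Green: Plan D is ranked higher on 1+2+2+1 = 6 ballots, Proposal Green on 9. Proposal Green wins 9–6.
No option is unbeaten: Option IV loses to Plan D; Measure 3 loses to Option IV; Proposal Blue loses to Option IV; Plan D loses to Proposal Green; Proposal Green loses to Measure 3. In particular Option IV beats Measure 3 beats Proposal Green beats Option IV is a majority cycle — no Condorcet winner exists.

none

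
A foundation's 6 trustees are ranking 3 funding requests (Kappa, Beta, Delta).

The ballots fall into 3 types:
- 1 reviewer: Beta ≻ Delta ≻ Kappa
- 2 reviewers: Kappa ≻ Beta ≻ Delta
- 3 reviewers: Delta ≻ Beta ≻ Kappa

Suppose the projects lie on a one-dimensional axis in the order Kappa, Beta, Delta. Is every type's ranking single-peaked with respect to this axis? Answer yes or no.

yes

Axis positions: Kappa=1, Beta=2, Delta=3.
Type 1 (peak Beta at position 2): ranking walks positions 2-3-1, expanding outward from the peak — single-peaked.
Type 2 (peak Kappa at position 1): ranking walks positions 1-2-3, expanding outward from the peak — single-peaked.
Type 3 (peak Delta at position 3): ranking walks positions 3-2-1, expanding outward from the peak — single-peaked.
Every ranking is single-peaked on this axis.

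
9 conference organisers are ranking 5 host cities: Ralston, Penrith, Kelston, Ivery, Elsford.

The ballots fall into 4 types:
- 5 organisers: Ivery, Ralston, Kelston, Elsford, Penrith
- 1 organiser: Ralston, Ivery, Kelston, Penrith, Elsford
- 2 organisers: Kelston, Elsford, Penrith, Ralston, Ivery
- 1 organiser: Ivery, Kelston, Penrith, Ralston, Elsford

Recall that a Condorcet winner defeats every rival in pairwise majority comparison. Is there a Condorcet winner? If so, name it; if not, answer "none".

Ivery

Pairwise majorities:
Ralston–Penrith: Ralston 6–3.
Ralston vs Kelston: Ralston is ranked higher on 5+1 = 6 ballots, Kelston on 3. Ralston wins 6–3.
Ralston–Ivery: Ivery 6–3.
Ralston vs Elsford: Ralston is ranked higher on 5+1+1 = 7 ballots, Elsford on 2. Ralston wins 7–2.
Penrith vs Kelston: Kelston, 9–0.
Penrith–Ivery: Ivery 7–2.
Penrith vs Elsford: Elsford wins 7–2.
Kelston vs Ivery: 2 to 7, Ivery.
Kelston–Elsford: Kelston 9–0.
Ivery vs Elsford: Ivery, 7–2.
Ivery defeats every rival head-to-head and is the Condorcet winner.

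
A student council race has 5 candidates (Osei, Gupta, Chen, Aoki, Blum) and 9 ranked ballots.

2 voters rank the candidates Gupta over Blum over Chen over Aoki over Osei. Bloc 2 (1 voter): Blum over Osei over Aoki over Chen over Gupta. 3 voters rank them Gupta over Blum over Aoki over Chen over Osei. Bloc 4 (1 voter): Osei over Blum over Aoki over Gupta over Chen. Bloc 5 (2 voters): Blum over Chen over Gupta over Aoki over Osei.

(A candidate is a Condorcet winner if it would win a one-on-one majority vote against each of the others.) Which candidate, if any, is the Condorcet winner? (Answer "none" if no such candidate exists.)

Pairwise majorities:
Osei vs Gupta: Gupta, 7–2.
Osei vs Chen: Osei preferred on 1+1 = 2 ballots; Chen wins 7–2.
Osei vs Aoki: Aoki wins 7–2.
Osei vs Blum: Blum wins 8–1.
Gupta vs Chen: 2+3+1 = 6 for Gupta, 3 for Chen — Gupta by 6–3.
Gupta vs Aoki: 7 to 2, Gupta.
Gupta vs Blum: Gupta is ranked higher on 2+3 = 5 ballots, Blum on 4. Gupta wins 5–4.
Chen vs Aoki: 2+2 = 4 for Chen, 5 for Aoki — Aoki by 5–4.
Chen vs Blum: Chen is ranked higher on 0 ballots, Blum on 9. Blum wins 9–0.
Aoki vs Blum: Blum, 9–0.
Gupta defeats every rival head-to-head and is the Condorcet winner.

Gupta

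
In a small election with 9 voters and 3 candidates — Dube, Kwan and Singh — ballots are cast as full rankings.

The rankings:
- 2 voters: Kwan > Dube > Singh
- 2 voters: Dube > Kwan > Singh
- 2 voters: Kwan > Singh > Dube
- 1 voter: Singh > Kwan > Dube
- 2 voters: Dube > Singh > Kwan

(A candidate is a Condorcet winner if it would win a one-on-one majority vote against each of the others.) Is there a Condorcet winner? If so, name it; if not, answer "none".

Check each pair by majority over 9 ballots:
Dube vs Kwan: 2+2 = 4 for Dube, 5 for Kwan — Kwan by 5–4.
Dube vs Singh: 6 to 3, Dube.
Kwan vs Singh: Kwan preferred on 2+2+2 = 6 ballots; Kwan wins 6–3.
Kwan defeats every rival head-to-head and is the Condorcet winner.

Kwan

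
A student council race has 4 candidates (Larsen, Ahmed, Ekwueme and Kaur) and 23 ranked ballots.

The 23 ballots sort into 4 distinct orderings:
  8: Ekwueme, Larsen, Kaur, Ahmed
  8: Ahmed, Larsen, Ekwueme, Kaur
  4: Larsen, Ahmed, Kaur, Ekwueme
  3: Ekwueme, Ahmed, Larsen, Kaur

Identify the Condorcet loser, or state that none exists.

Head-to-head results (23 voters):
Larsen–Ahmed: Larsen 12–11.
Larsen vs Ekwueme: 12 to 11, Larsen.
Larsen–Kaur: Larsen 23–0.
Ahmed–Ekwueme: Ahmed 12–11.
Ahmed vs Kaur: 15 to 8, Ahmed.
Ekwueme vs Kaur: Ekwueme, 19–4.
Kaur is beaten in every head-to-head and is the Condorcet loser.

Kaur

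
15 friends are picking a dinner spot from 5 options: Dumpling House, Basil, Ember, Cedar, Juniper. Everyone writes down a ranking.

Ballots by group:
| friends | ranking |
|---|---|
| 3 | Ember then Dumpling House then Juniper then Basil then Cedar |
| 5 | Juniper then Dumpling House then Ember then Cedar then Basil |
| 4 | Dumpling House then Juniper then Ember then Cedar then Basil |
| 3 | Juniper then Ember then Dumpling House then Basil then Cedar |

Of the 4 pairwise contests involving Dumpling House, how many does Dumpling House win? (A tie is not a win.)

Dumpling House against each rival (15 friends):
Dumpling House vs Basil: Dumpling House is ranked higher on 3+5+4+3 = 15 ballots, Basil on 0. Dumpling House wins 15–0.
Dumpling House vs Ember: 5+4 = 9 for Dumpling House, 6 for Ember — Dumpling House by 9–6.
Dumpling House vs Cedar: 15 to 0, Dumpling House.
Dumpling House–Juniper: Juniper 8–7.
Dumpling House beats Basil, Ember, Cedar; loses to Juniper — 3 pairwise wins.

3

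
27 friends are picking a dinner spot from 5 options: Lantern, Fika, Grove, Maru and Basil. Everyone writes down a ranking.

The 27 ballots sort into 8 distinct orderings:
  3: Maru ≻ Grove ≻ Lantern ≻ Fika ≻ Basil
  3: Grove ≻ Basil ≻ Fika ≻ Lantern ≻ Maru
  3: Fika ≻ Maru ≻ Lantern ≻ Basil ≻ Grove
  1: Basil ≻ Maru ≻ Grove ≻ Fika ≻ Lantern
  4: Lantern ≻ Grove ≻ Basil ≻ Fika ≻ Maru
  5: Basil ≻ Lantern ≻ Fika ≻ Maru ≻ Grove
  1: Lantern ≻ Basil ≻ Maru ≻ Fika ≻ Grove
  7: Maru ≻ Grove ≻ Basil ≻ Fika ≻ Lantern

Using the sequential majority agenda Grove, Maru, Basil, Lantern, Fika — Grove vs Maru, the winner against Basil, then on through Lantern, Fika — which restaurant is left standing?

Basil

Round 1: Grove vs Maru — 7–20, Maru advances.
Round 2: Maru vs Basil — 13–14, Basil advances.
Round 3: Basil vs Lantern — 16–11, Basil advances.
Round 4: Basil vs Fika — 21–6, Basil advances.
Basil survives the agenda.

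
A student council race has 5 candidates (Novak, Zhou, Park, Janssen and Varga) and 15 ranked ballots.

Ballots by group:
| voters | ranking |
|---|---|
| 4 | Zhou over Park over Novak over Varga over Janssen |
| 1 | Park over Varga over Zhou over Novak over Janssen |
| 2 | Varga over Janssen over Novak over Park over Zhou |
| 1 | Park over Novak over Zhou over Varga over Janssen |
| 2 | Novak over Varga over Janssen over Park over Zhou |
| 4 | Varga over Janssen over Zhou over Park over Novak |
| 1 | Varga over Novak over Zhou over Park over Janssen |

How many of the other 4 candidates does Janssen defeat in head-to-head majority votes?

Janssen against each rival (15 voters):
Janssen vs Novak: 6 to 9, Novak.
Janssen vs Zhou: Janssen, 8–7.
Janssen vs Park: Janssen, 8–7.
Janssen vs Varga: 0 to 15, Varga.
Janssen beats Zhou, Park; loses to Novak, Varga — 2 pairwise wins.

2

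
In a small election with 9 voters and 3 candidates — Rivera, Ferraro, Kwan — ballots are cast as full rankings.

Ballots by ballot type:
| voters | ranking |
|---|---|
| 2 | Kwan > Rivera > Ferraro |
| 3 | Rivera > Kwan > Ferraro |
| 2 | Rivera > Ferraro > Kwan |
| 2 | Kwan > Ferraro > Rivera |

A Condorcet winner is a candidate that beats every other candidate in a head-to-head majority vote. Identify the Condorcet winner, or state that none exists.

Pairwise majorities:
Rivera vs Ferraro: Rivera, 7–2.
Rivera vs Kwan: Rivera wins 5–4.
Ferraro vs Kwan: Kwan, 7–2.
Only Rivera has no losses; Rivera is the Condorcet winner.

Rivera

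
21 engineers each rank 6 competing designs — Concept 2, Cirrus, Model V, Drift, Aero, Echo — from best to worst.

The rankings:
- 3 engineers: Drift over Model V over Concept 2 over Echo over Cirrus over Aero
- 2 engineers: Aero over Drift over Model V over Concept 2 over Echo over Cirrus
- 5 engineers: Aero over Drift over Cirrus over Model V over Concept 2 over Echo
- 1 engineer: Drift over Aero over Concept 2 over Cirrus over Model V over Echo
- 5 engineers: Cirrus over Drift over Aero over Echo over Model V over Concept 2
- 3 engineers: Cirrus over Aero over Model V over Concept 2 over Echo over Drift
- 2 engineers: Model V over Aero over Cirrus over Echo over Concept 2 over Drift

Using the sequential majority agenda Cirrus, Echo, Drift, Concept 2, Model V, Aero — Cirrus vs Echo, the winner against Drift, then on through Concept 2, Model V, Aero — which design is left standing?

Aero

Round 1: Cirrus vs Echo — 16–5, Cirrus advances.
Round 2: Cirrus vs Drift — 10–11, Drift advances.
Round 3: Drift vs Concept 2 — 16–5, Drift advances.
Round 4: Drift vs Model V — 16–5, Drift advances.
Round 5: Drift vs Aero — 9–12, Aero advances.
Aero survives the agenda.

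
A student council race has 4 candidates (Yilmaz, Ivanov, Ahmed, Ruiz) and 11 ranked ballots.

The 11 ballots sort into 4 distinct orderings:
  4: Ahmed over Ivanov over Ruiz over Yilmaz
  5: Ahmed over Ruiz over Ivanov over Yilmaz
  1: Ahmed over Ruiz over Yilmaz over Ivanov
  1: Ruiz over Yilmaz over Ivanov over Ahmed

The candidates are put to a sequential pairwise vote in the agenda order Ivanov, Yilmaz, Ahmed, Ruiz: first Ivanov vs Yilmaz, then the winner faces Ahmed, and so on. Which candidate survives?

Ahmed

Round 1: Ivanov vs Yilmaz — 9–2, Ivanov advances.
Round 2: Ivanov vs Ahmed — 1–10, Ahmed advances.
Round 3: Ahmed vs Ruiz — 10–1, Ahmed advances.
The agenda winner is Ahmed.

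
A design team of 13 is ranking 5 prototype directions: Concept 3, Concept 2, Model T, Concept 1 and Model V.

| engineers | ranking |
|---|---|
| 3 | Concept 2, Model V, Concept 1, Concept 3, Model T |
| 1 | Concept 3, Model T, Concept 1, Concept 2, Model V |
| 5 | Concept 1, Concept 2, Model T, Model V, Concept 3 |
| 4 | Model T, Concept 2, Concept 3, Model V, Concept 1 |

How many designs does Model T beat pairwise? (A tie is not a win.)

2

Model T against each rival (13 engineers):
Model T vs Concept 3: Model T preferred on 5+4 = 9 ballots; Model T wins 9–4.
Model T–Concept 2: Concept 2 8–5.
Model T vs Concept 1: 1+4 = 5 for Model T, 8 for Concept 1 — Concept 1 by 8–5.
Model T vs Model V: Model T, 10–3.
Model T beats Concept 3, Model V; loses to Concept 2, Concept 1 — 2 pairwise wins.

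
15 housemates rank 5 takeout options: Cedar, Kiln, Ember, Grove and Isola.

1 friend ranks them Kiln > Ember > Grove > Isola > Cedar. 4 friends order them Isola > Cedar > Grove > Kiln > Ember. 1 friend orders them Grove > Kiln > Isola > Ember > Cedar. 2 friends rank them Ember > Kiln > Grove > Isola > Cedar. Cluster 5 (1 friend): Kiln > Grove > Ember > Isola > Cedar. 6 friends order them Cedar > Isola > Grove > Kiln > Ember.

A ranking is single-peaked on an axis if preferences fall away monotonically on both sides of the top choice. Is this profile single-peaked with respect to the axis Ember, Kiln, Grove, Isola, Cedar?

yes

Axis positions: Ember=1, Kiln=2, Grove=3, Isola=4, Cedar=5.
Cluster 1 (peak Kiln at position 2): ranking walks positions 2-1-3-4-5, expanding outward from the peak — single-peaked.
Cluster 2 (peak Isola at position 4): ranking walks positions 4-5-3-2-1, expanding outward from the peak — single-peaked.
Cluster 3 (peak Grove at position 3): ranking walks positions 3-2-4-1-5, expanding outward from the peak — single-peaked.
Cluster 4 (peak Ember at position 1): ranking walks positions 1-2-3-4-5, expanding outward from the peak — single-peaked.
Cluster 5 (peak Kiln at position 2): ranking walks positions 2-3-1-4-5, expanding outward from the peak — single-peaked.
Cluster 6 (peak Cedar at position 5): ranking walks positions 5-4-3-2-1, expanding outward from the peak — single-peaked.
Every ranking is single-peaked on this axis.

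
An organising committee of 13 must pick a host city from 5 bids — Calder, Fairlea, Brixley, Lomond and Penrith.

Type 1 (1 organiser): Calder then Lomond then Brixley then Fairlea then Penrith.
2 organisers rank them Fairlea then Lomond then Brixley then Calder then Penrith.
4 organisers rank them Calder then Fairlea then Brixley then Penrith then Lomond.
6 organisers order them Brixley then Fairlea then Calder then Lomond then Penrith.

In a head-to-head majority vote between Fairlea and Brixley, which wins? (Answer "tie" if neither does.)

Brixley

Ballots ranking Fairlea above Brixley: 2 + 4 = 6.
Ballots ranking Brixley above Fairlea: 13 − 6 = 7.
Brixley wins the head-to-head 7–6.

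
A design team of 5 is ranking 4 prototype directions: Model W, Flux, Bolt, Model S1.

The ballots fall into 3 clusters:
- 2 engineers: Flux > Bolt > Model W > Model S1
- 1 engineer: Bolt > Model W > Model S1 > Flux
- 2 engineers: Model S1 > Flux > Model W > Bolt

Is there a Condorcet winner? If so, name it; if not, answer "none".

none

Head-to-head results (5 engineers):
Model W vs Flux: 1 for Model W, 4 for Flux — Flux by 4–1.
Model W vs Bolt: Model W is ranked higher on 2 ballots, Bolt on 3. Bolt wins 3–2.
Model W vs Model S1: Model W, 3–2.
Flux vs Bolt: Flux preferred on 2+2 = 4 ballots; Flux wins 4–1.
Flux–Model S1: Model S1 3–2.
Bolt vs Model S1: 2+1 = 3 for Bolt, 2 for Model S1 — Bolt by 3–2.
No design is unbeaten: Model W loses to Flux; Flux loses to Model S1; Bolt loses to Flux; Model S1 loses to Model W. In particular Model W beats Model S1 beats Flux beats Model W is a majority cycle — no Condorcet winner exists.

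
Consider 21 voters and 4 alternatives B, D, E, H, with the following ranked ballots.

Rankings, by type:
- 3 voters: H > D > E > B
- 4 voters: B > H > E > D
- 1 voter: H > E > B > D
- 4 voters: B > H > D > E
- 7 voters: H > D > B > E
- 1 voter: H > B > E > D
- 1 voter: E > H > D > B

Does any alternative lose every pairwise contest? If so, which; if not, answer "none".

E

Head-to-head results (21 voters):
B vs D: 4+1+4+1 = 10 for B, 11 for D — D by 11–10.
B vs E: B preferred on 4+4+7+1 = 16 ballots; B wins 16–5.
B–H: H 13–8.
D–E: D 14–7.
D vs H: 0 to 21, H.
E vs H: 1 to 20, H.
E is beaten in every head-to-head and is the Condorcet loser.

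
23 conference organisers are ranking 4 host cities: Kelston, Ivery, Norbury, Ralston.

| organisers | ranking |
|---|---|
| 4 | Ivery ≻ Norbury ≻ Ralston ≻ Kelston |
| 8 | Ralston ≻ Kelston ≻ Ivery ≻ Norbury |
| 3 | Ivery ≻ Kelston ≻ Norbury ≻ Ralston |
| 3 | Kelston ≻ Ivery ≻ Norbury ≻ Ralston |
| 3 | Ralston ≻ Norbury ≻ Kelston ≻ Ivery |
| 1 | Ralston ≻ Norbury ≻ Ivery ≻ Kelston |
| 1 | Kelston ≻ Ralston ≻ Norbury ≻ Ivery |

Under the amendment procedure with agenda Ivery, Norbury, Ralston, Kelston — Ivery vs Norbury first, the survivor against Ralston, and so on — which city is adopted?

Ralston

Round 1: Ivery vs Norbury — 18–5, Ivery advances.
Round 2: Ivery vs Ralston — 10–13, Ralston advances.
Round 3: Ralston vs Kelston — 16–7, Ralston advances.
The agenda winner is Ralston.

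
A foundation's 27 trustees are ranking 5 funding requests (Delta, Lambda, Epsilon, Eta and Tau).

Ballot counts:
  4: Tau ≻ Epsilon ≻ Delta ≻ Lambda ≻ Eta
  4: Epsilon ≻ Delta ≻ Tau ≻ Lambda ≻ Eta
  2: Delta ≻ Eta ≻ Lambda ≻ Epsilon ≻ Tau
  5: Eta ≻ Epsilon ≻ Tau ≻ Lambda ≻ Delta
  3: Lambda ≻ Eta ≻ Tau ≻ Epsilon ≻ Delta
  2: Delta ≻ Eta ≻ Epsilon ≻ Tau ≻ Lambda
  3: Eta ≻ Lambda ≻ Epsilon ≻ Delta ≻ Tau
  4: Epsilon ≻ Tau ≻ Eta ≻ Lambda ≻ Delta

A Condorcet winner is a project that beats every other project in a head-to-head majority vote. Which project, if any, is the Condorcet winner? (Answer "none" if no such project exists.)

Check each pair by majority over 27 ballots:
Delta–Lambda: Lambda 15–12.
Delta–Epsilon: Epsilon 23–4.
Delta vs Eta: Eta, 15–12.
Delta–Tau: Tau 16–11.
Lambda vs Epsilon: Epsilon wins 19–8.
Lambda vs Eta: Eta, 16–11.
Lambda vs Tau: Tau wins 19–8.
Epsilon–Eta: Eta 15–12.
Epsilon vs Tau: Epsilon, 20–7.
Eta vs Tau: Eta wins 15–12.
Eta defeats every rival head-to-head and is the Condorcet winner.

Eta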